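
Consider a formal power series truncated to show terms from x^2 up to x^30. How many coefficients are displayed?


From x^2 to x^30 inclusive, the count is 30 - 2 + 1 = 29.

29


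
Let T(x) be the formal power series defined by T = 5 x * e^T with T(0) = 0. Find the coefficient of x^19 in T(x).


Apply the Lagrange inversion formula: if T = 5 x * phi(T) with phi(t) = e^t, then
[x^n] T = 5^n * (1/n) [t^(n-1)] phi(t)^n = 5^n * (1/n) [t^(n-1)] e^(n t) = 5^n * (1/n) * n^(n-1) / (n-1)! = 5^n * n^(n-1) / n!.
When c = 1 this is the Cayley count of rooted labeled trees on n vertices, divided by n!.
For n = 19: 5^19 * 19^18 / 19! = 19073486328125 * 104127350297911241532841/121645100408832000 = 836240670438354825735321044921875/51218989645824.

836240670438354825735321044921875/51218989645824


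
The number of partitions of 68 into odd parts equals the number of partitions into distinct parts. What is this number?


Computing partitions of 68 into odd parts (1, 3, 5, ...):
Using the generating function prod_{k>=0} 1/(1-x^(2k+1)),
the count is 24576

24576


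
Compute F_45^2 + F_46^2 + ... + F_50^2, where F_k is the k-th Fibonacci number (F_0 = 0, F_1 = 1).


There is a standard identity sum_{k=0}^{N} F_k^2 = F_N * F_{N+1} (proved inductively from the telescoping relation F_k^2 = F_k F_{k+1} - F_{k-1} F_k). Then
sum_{k=45}^{50} F_k^2 = F_50 F_51 - F_44 F_45.
Computing: F_50 = 12586269025, F_51 = 20365011074, F_44 = 701408733, F_45 = 1134903170.
Sum = 12586269025 * 20365011074 - 701408733 * 1134903170 = 255523477079920799240.

255523477079920799240


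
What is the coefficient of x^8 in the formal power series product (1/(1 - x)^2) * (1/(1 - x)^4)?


Combine the factors: (1/(1 - x)^2) * (1/(1 - x)^4) = 1/(1 - x)^6.
Then use 1/(1 - x)^r = sum_{k>=0} C(k + r - 1, r - 1) x^k with r = 6 and k = 8:
C(13, 5) = 1287.

1287


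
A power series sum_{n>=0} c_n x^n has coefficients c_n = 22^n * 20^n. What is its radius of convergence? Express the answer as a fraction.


By the root test (Cauchy-Hadamard), the radius is R = 1 / limsup_n |c_n|^(1/n).
Here |c_n|^(1/n) = (22^n * 20^n)^(1/n) = 22 * 20 = 440 for all n.
So R = 1/440 = 1/440.

1/440


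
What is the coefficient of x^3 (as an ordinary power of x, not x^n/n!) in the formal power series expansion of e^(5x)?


The exponential series is e^y = sum_{k>=0} y^k / k!. Substituting y = 5x gives
e^(5x) = sum_{k>=0} 5^k x^k / k!.
So the coefficient of x^n is a^n/n! with a = 5, n = 3:
5^3 / 3! = 125/6 = 125/6

125/6


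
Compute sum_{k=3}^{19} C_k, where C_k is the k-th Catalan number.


C_3 through C_19: 5, 14, 42, 132, 429, 1430, 4862, 16796, 58786, 208012, 742900, 2674440, 9694845, 35357670, 129644790, 477638700, 1767263190
Sum = 5 + 14 + 42 + 132 + 429 + 1430 + 4862 + 16796 + 58786 + 208012 + 742900 + 2674440 + 9694845 + 35357670 + 129644790 + 477638700 + 1767263190
= 2423307043

2423307043


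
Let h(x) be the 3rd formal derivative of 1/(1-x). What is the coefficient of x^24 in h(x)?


Differentiating 3 times: d^3/dx^3 [1/(1-x)] = 3!/(1-x)^4.
The expansion 1/(1-x)^4 = sum_{k>=0} C(k+3, 3) x^k, so the coefficient of x^n in 3!/(1-x)^4 is 3! * C(n+3, 3).
For n = 24: 6 * C(27, 3) = 6 * 2925 = 17550

17550


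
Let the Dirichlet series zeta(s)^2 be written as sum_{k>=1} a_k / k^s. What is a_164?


The Dirichlet convolution of the constant function 1 with itself gives (1 * 1)(k) = sum_{d | k} 1 = d(k), the number of positive divisors of k.
Since zeta(s) = sum_{k>=1} 1/k^s, we have zeta(s)^2 = sum_{k>=1} d(k)/k^s, so a_k = d(k).
For k = 164: the divisors are 1, 2, 4, 41, 82, 164.
Count = 6.

6


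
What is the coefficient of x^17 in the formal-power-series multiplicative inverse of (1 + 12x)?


The inverse is 1/(1 + 12x). Apply the geometric identity 1/(1 - y) = sum_{k>=0} y^k with y = -12x:
1/(1 + 12x) = sum_{k>=0} (-12)^k x^k.
So the coefficient of x^17 is (-12)^17 = -2218611106740436992.

-2218611106740436992


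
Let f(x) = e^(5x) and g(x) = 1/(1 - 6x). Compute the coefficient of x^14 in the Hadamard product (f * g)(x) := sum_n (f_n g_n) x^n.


Expanding: f_k = 5^k/k! (from e^(5x)) and g_k = 6^k (from 1/(1 - 6x)). So the Hadamard coefficient (f * g)_k = 5^k 6^k / k! = (30)^k / k!.
For k = 14: 30^14/14! = 478296900000000000000/87178291200 = 38443359375000/7007.

38443359375000/7007


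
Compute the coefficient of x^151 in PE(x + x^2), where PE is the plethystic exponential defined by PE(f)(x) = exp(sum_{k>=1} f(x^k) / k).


With f(x) = x + x^2, the exponent is sum_{k>=1} (x^k + x^(2k)) / k = -ln(1 - x) - ln(1 - x^2). Exponentiating:
PE(x + x^2) = 1 / ((1 - x)(1 - x^2)).
This is the generating function for partitions of n into parts of size 1 or 2. The number of 2's can be any j in 0..75, and the rest are 1's, so
[x^151] = floor(151/2) + 1 = 76.

76


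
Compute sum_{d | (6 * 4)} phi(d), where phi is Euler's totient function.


First, 6 * 4 = 24. One classical identity is sum_{d | n} phi(d) = n (each k in [1, n] has a unique gcd with n, and among the k's with gcd(k, n) = n/d there are phi(d) of them). So the sum equals 24. We also verify directly:
Divisors of 24: 1, 2, 3, 4, 6, 8, 12, 24.
phi values: 1, 1, 2, 2, 2, 4, 4, 8.
Sum = 24.

24


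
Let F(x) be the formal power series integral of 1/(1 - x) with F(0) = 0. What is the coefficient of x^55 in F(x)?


1/(1 - x) = sum_{k>=0} x^k. Integrating termwise and using F(0) = 0 gives
F(x) = sum_{k>=0} x^(k+1) / (k+1) = sum_{m>=1} x^m / m = -ln(1 - x).
So the coefficient of x^55 is 1/55 = 1/55.

1/55


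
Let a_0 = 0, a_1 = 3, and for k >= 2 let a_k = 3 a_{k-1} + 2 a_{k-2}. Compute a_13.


Iterating the recurrence forward:
a_0 = 0
a_1 = 3
a_2 = 3*3 + 2*0 = 9
a_3 = 3*9 + 2*3 = 33
a_4 = 3*33 + 2*9 = 117
a_5 = 3*117 + 2*33 = 417
a_6 = 3*417 + 2*117 = 1485
a_7 = 3*1485 + 2*417 = 5289
a_8 = 3*5289 + 2*1485 = 18837
a_9 = 3*18837 + 2*5289 = 67089
a_10 = 3*67089 + 2*18837 = 238941
a_11 = 3*238941 + 2*67089 = 851001
a_12 = 3*851001 + 2*238941 = 3030885
a_13 = 3*3030885 + 2*851001 = 10794657
So a_13 = 10794657.

10794657


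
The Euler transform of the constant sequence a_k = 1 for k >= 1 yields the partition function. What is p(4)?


The Euler transform converts the sequence a_k = 1 into the number of integer partitions.
Using the recurrence or dynamic programming:
p(4) = 5

5


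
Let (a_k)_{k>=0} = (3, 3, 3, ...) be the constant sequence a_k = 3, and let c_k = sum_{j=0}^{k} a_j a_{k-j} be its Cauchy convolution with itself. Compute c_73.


Since a_j = 3 for all j >= 0, the convolution sum becomes
c_k = sum_{j=0}^{k} 3 * 3 = 9 * (k + 1).
Equivalently, the generating function of (a_k) is 3/(1 - x) and its square is 9/(1 - x)^2 = sum_{k>=0} 9(k + 1) x^k.
For k = 73: 9 * 74 = 666.

666


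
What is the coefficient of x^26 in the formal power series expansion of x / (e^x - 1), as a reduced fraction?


The exponential generating function for Bernoulli numbers is
x / (e^x - 1) = sum_{k>=0} B_k x^k / k!.
So the coefficient of x^26 in x / (e^x - 1) is B_26 / 26!.
Computing: B_26 = 8553103/6, 26! = 403291461126605635584000000, giving
8553103/6 / 403291461126605635584000000 = 657931/186134520519971831808000000.

657931/186134520519971831808000000


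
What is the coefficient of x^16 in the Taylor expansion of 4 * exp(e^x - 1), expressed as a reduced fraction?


exp(e^x - 1) = sum_{k>=0} Bell_k x^k / k!, where Bell_k is the k-th Bell number.
So the coefficient of x^16 is 4 * Bell_16 / 16!.
Computing: Bell_16 = 10480142147 and 16! = 20922789888000, giving
4 * 10480142147/20922789888000 = 10480142147/5230697472000.

10480142147/5230697472000


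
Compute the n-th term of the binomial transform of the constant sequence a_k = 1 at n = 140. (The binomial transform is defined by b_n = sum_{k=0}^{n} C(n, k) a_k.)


With a_k = 1 for all k, b_n = sum_{k=0}^{n} C(n, k) = 2^n by the binomial theorem.
For n = 140: 2^140 = 1393796574908163946345982392040522594123776.

1393796574908163946345982392040522594123776


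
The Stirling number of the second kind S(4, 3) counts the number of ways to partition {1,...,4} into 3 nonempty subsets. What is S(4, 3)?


Using the explicit formula S(n,k) = (1/k!) sum_{j=0}^{k} (-1)^(k-j) C(k,j) j^n:
S(4, 3) = 6
Equivalently, S(n,k) is n! times the coefficient of x^n in the EGF (e^x - 1)^k / k!.

6


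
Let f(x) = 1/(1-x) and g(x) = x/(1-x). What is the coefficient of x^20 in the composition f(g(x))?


First simplify the composition: f(g(x)) = 1/(1 - x/(1-x)) = (1-x)/((1-x) - x) = (1-x)/(1-2x).
Now extract the coefficient. Write (1-x)/(1-2x) = 1/(1-2x) - x/(1-2x).
The coefficient of x^n in 1/(1-2x) is 2^n, and in x/(1-2x) is 2^(n-1) (for n >= 1).
So the coefficient of x^20 is 2^20 - 2^19 = 1048576 - 524288 = 524288.

524288


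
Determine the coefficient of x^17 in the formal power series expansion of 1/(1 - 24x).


The geometric series identity gives 1/(1 - c x) = sum_{k>=0} c^k x^k, so the coefficient of x^k is c^k.
Here c = 24 and k = 17.
Computing: 24^17 = 290797794982682557415424

290797794982682557415424


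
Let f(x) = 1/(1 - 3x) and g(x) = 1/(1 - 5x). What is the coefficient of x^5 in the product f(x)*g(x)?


The coefficient of x^n in f*g is the Cauchy product: sum_{k=0}^{n} a^k * b^(n-k).
With a=3, b=5, n=5:
sum_{k=0}^{5} 3^k * 5^(5-k)
= 7448

7448


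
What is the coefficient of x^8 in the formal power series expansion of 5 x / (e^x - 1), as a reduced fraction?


The exponential generating function for Bernoulli numbers is
x / (e^x - 1) = sum_{k>=0} B_k x^k / k!.
So the coefficient of x^8 in 5 x / (e^x - 1) is 5 B_8 / 8!.
Computing: B_8 = -1/30, 8! = 40320, giving
5 * -1/30 / 40320 = -1/241920.

-1/241920


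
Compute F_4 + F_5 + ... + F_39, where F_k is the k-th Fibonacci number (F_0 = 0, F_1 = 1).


Use the identity sum_{k=0}^{N} F_k = F_{N+2} - 1 (which follows from F_{k+2} - F_{k+1} = F_k). Then
sum_{k=4}^{39} F_k = (F_{41} - 1) - (F_{5} - 1) = F_{41} - F_{5}.
Computing: F_{41} = 165580141, F_{5} = 5, so
Sum = 165580141 - 5 = 165580136.

165580136


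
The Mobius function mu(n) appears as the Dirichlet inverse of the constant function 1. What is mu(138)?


138 = 2 * 3 * 23 (all distinct primes).
mu(138) = (-1)^3 = -1

-1


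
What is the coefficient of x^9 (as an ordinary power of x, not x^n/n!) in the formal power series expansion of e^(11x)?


The exponential series is e^y = sum_{k>=0} y^k / k!. Substituting y = 11x gives
e^(11x) = sum_{k>=0} 11^k x^k / k!.
So the coefficient of x^n is a^n/n! with a = 11, n = 9:
11^9 / 9! = 2357947691/362880 = 2357947691/362880

2357947691/362880


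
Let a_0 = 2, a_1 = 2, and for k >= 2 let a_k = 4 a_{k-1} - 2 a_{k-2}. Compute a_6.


Iterating the recurrence forward:
a_0 = 2
a_1 = 2
a_2 = 4*2 - 2*2 = 4
a_3 = 4*4 - 2*2 = 12
a_4 = 4*12 - 2*4 = 40
a_5 = 4*40 - 2*12 = 136
a_6 = 4*136 - 2*40 = 464
So a_6 = 464.

464


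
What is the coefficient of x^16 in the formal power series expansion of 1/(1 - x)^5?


The negative binomial / multiset identity is
1/(1 - x)^r = sum_{k>=0} C(k + r - 1, r - 1) x^k.
Here r = 5 and k = 16, so the coefficient is
C(16 + 4, 4) = C(20, 4)
= 4845

4845


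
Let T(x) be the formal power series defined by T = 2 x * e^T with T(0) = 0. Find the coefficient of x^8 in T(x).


Apply the Lagrange inversion formula: if T = 2 x * phi(T) with phi(t) = e^t, then
[x^n] T = 2^n * (1/n) [t^(n-1)] phi(t)^n = 2^n * (1/n) [t^(n-1)] e^(n t) = 2^n * (1/n) * n^(n-1) / (n-1)! = 2^n * n^(n-1) / n!.
When c = 1 this is the Cayley count of rooted labeled trees on n vertices, divided by n!.
For n = 8: 2^8 * 8^7 / 8! = 256 * 2097152/40320 = 4194304/315.

4194304/315


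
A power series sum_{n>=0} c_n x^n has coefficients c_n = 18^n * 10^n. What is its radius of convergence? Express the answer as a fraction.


By the root test (Cauchy-Hadamard), the radius is R = 1 / limsup_n |c_n|^(1/n).
Here |c_n|^(1/n) = (18^n * 10^n)^(1/n) = 18 * 10 = 180 for all n.
So R = 1/180 = 1/180.

1/180


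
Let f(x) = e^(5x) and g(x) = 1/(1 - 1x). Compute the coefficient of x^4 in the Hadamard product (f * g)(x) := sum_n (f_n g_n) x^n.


Expanding: f_k = 5^k/k! (from e^(5x)) and g_k = 1^k (from 1/(1 - 1x)). So the Hadamard coefficient (f * g)_k = 5^k 1^k / k! = (5)^k / k!.
For k = 4: 5^4/4! = 625/24 = 625/24.

625/24


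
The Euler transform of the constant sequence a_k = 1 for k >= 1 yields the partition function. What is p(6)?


The Euler transform converts the sequence a_k = 1 into the number of integer partitions.
Using the recurrence or dynamic programming:
p(6) = 11

11


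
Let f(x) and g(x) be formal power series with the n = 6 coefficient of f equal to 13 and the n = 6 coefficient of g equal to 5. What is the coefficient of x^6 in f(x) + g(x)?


Addition of formal power series is termwise.
The coefficient of x^6 in f + g = 13 + 5
= 18

18


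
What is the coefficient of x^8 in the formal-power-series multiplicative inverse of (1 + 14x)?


The inverse is 1/(1 + 14x). Apply the geometric identity 1/(1 - y) = sum_{k>=0} y^k with y = -14x:
1/(1 + 14x) = sum_{k>=0} (-14)^k x^k.
So the coefficient of x^8 is (-14)^8 = 1475789056.

1475789056


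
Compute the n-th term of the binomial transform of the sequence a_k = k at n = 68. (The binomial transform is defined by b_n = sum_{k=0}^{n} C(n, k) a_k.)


With a_k = k, b_n = sum_{k=0}^{n} C(n, k) k. Using k * C(n, k) = n * C(n-1, k-1) gives b_n = n * sum_{k>=1} C(n-1, k-1) = n * 2^(n-1).
For n = 68: 68 * 2^67 = 68 * 147573952589676412928 = 10035028776097996079104.

10035028776097996079104


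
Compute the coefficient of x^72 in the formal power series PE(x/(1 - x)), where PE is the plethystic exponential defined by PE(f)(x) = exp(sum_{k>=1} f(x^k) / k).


For f(x) = x/(1 - x) we have
sum_{k>=1} f(x^k) / k = sum_{k>=1} (1/k) * x^k / (1 - x^k) = sum_{k, m >= 1} x^(k m) / k,
which after exponentiating simplifies to
PE(x/(1 - x)) = prod_{k>=1} 1 / (1 - x^k).
This is the generating function for the partition function p(n), so the coefficient of x^72 is p(72).
Computing p(72) by dynamic programming over parts 1, 2, ..., 72: p(72) = 5392783.

5392783


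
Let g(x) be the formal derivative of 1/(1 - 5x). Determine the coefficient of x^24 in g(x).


Differentiate termwise: d/dx sum_{k>=0} 5^k x^k = sum_{k>=1} k 5^k x^(k-1) = sum_{j>=0} (j+1) 5^(j+1) x^j.
Equivalently, d/dx [1/(1 - 5x)] = 5/(1 - 5x)^2.
For j = 24: 25 * 5^25 = 25 * 298023223876953125 = 7450580596923828125.

7450580596923828125


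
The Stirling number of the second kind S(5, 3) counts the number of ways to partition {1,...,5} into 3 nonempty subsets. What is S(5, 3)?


Using the explicit formula S(n,k) = (1/k!) sum_{j=0}^{k} (-1)^(k-j) C(k,j) j^n:
S(5, 3) = 25
Equivalently, S(n,k) is n! times the coefficient of x^n in the EGF (e^x - 1)^k / k!.

25


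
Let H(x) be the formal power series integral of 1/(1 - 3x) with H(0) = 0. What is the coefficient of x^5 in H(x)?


1/(1 - 3x) = sum_{k>=0} 3^k x^k. Integrating termwise with H(0) = 0:
H(x) = sum_{k>=0} 3^k x^(k+1) / (k+1) = sum_{m>=1} 3^(m-1) x^m / m.
For m = 5: 3^4/5 = 81/5 = 81/5.

81/5


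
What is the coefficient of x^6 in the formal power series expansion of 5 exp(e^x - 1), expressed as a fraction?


exp(e^x - 1) is the exponential generating function for the Bell numbers Bell_k: exp(e^x - 1) = sum_{k>=0} Bell_k x^k / k!.
So the coefficient of x^6 in 5 exp(e^x - 1) is 5 Bell_6 / 6!.
Computing: Bell_6 = 203 and 6! = 720, giving
5 * 203/720 = 203/144.

203/144


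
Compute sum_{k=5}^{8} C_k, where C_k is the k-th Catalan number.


C_5 through C_8: 42, 132, 429, 1430
Sum = 42 + 132 + 429 + 1430
= 2033

2033


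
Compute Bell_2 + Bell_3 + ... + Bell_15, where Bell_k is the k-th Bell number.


Recall Bell_k counts set partitions of a k-set (with Bell_0 = 1 by convention).
Bell_2 through Bell_15: 2, 5, 15, 52, 203, 877, 4140, 21147, 115975, 678570, 4213597, 27644437, 190899322, 1382958545
Sum = 2 + 5 + 15 + 52 + 203 + 877 + 4140 + 21147 + 115975 + 678570 + 4213597 + 27644437 + 190899322 + 1382958545 = 1606536887.

1606536887


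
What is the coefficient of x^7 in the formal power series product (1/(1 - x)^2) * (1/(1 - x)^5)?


Combine the factors: (1/(1 - x)^2) * (1/(1 - x)^5) = 1/(1 - x)^7.
Then use 1/(1 - x)^r = sum_{k>=0} C(k + r - 1, r - 1) x^k with r = 7 and k = 7:
C(13, 6) = 1716.

1716


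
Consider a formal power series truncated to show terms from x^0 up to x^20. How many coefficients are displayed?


From x^0 to x^20 inclusive, the count is 20 - 0 + 1 = 21.

21


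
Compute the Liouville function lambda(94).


The Liouville function is lambda(k) = (-1)^Omega(k), where Omega(k) counts the prime factors of k with multiplicity.
Factoring: 94 = 2 * 47, so Omega(94) = 2.
lambda(94) = (-1)^2 = 1.

1


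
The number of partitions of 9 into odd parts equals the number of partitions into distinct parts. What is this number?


Computing partitions of 9 into odd parts (1, 3, 5, ...):
Using the generating function prod_{k>=0} 1/(1-x^(2k+1)),
the count is 8

8


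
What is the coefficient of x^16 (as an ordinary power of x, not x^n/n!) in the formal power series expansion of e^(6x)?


The exponential series is e^y = sum_{k>=0} y^k / k!. Substituting y = 6x gives
e^(6x) = sum_{k>=0} 6^k x^k / k!.
So the coefficient of x^n is a^n/n! with a = 6, n = 16:
6^16 / 16! = 2821109907456/20922789888000 = 118098/875875

118098/875875


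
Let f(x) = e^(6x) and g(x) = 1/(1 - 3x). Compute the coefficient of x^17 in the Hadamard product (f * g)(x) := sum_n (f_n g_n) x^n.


Expanding: f_k = 6^k/k! (from e^(6x)) and g_k = 3^k (from 1/(1 - 3x)). So the Hadamard coefficient (f * g)_k = 6^k 3^k / k! = (18)^k / k!.
For k = 17: 18^17/17! = 2185911559738696531968/355687428096000 = 91507169819844/14889875.

91507169819844/14889875


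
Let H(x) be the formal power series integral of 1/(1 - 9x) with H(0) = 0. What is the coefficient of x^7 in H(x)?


1/(1 - 9x) = sum_{k>=0} 9^k x^k. Integrating termwise with H(0) = 0:
H(x) = sum_{k>=0} 9^k x^(k+1) / (k+1) = sum_{m>=1} 9^(m-1) x^m / m.
For m = 7: 9^6/7 = 531441/7 = 531441/7.

531441/7


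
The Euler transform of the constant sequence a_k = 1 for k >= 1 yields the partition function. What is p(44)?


The Euler transform converts the sequence a_k = 1 into the number of integer partitions.
Using the recurrence or dynamic programming:
p(44) = 75175

75175


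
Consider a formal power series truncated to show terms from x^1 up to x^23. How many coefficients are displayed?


From x^1 to x^23 inclusive, the count is 23 - 1 + 1 = 23.

23


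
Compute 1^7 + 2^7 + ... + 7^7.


This power sum has a closed form given by Faulhaber's formula
sum_{k=1}^{m} k^p = (1 / (p + 1)) * sum_{j=0}^{p} C(p + 1, j) B_j m^(p + 1 - j),
but for small m direct computation is fastest:
1 + 128 + 2187 + 16384 + 78125 + 279936 + 823543 = 1200304.

1200304


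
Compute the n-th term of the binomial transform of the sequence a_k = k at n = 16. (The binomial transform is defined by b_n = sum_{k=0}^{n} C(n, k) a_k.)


With a_k = k, b_n = sum_{k=0}^{n} C(n, k) k. Using k * C(n, k) = n * C(n-1, k-1) gives b_n = n * sum_{k>=1} C(n-1, k-1) = n * 2^(n-1).
For n = 16: 16 * 2^15 = 16 * 32768 = 524288.

524288


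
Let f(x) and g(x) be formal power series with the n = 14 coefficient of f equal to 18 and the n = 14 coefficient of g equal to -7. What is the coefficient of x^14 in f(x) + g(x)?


Addition of formal power series is termwise.
The coefficient of x^14 in f + g = 18 + -7
= 11

11


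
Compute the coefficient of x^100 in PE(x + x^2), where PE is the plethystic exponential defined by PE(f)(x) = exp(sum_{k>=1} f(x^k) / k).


With f(x) = x + x^2, the exponent is sum_{k>=1} (x^k + x^(2k)) / k = -ln(1 - x) - ln(1 - x^2). Exponentiating:
PE(x + x^2) = 1 / ((1 - x)(1 - x^2)).
This is the generating function for partitions of n into parts of size 1 or 2. The number of 2's can be any j in 0..50, and the rest are 1's, so
[x^100] = floor(100/2) + 1 = 51.

51


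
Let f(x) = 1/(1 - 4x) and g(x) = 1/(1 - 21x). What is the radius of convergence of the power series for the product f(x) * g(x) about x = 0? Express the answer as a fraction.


The radius of 1/(1 - 4x) is 1/4 (nearest singularity at x = 1/4), and the radius of 1/(1 - 21x) is 1/21.
The product f(x)*g(x) = 1/((1 - 4x)(1 - 21x)) has singularities at both 1/4 and 1/21, so its radius of convergence is the distance to the nearest one:
min(1/4, 1/21) = 1/21.

1/21


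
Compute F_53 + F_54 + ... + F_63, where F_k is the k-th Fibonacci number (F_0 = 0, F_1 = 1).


Use the identity sum_{k=0}^{N} F_k = F_{N+2} - 1 (which follows from F_{k+2} - F_{k+1} = F_k). Then
sum_{k=53}^{63} F_k = (F_{65} - 1) - (F_{54} - 1) = F_{65} - F_{54}.
Computing: F_{65} = 17167680177565, F_{54} = 86267571272, so
Sum = 17167680177565 - 86267571272 = 17081412606293.

17081412606293


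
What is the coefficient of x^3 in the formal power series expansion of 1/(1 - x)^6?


The negative binomial / multiset identity is
1/(1 - x)^r = sum_{k>=0} C(k + r - 1, r - 1) x^k.
Here r = 6 and k = 3, so the coefficient is
C(3 + 5, 5) = C(8, 5)
= 56

56


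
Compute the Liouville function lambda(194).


The Liouville function is lambda(k) = (-1)^Omega(k), where Omega(k) counts the prime factors of k with multiplicity.
Factoring: 194 = 2 * 97, so Omega(194) = 2.
lambda(194) = (-1)^2 = 1.

1


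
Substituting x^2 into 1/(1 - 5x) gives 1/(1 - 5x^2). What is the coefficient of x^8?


The coefficient of x^(2m) in 1/(1 - 5x^2) is 5^m.
With n = 8 = 2*4, the coefficient is 5^4 = 625.

625


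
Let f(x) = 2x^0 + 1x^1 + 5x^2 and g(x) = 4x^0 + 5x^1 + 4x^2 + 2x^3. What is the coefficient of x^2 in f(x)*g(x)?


Cauchy product at x^2:
2*4 + 1*5 + 5*4
= 33

33


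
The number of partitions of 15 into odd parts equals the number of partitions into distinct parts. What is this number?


Computing partitions of 15 into odd parts (1, 3, 5, ...):
Using the generating function prod_{k>=0} 1/(1-x^(2k+1)),
the count is 27

27


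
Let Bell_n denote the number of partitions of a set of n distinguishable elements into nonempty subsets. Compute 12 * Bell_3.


Bell_3 can be computed from the Bell triangle or from Dobinski's identity Bell_n = (1/e) * sum_{k>=0} k^n / k!.
Computing Bell_3 = 5.
Then 12 * 5 = 60.

60


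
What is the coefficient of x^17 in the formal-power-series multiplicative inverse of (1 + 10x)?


The inverse is 1/(1 + 10x). Apply the geometric identity 1/(1 - y) = sum_{k>=0} y^k with y = -10x:
1/(1 + 10x) = sum_{k>=0} (-10)^k x^k.
So the coefficient of x^17 is (-10)^17 = -100000000000000000.

-100000000000000000


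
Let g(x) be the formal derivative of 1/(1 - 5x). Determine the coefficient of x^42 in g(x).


Differentiate termwise: d/dx sum_{k>=0} 5^k x^k = sum_{k>=1} k 5^k x^(k-1) = sum_{j>=0} (j+1) 5^(j+1) x^j.
Equivalently, d/dx [1/(1 - 5x)] = 5/(1 - 5x)^2.
For j = 42: 43 * 5^43 = 43 * 1136868377216160297393798828125 = 48885340220294892787933349609375.

48885340220294892787933349609375


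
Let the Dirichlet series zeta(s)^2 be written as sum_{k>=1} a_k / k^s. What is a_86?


The Dirichlet convolution of the constant function 1 with itself gives (1 * 1)(k) = sum_{d | k} 1 = d(k), the number of positive divisors of k.
Since zeta(s) = sum_{k>=1} 1/k^s, we have zeta(s)^2 = sum_{k>=1} d(k)/k^s, so a_k = d(k).
For k = 86: the divisors are 1, 2, 43, 86.
Count = 4.

4


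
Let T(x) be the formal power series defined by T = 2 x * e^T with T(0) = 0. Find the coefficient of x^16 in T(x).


Apply the Lagrange inversion formula: if T = 2 x * phi(T) with phi(t) = e^t, then
[x^n] T = 2^n * (1/n) [t^(n-1)] phi(t)^n = 2^n * (1/n) [t^(n-1)] e^(n t) = 2^n * (1/n) * n^(n-1) / (n-1)! = 2^n * n^(n-1) / n!.
When c = 1 this is the Cayley count of rooted labeled trees on n vertices, divided by n!.
For n = 16: 2^16 * 16^15 / 16! = 65536 * 1152921504606846976/20922789888000 = 2305843009213693952/638512875.

2305843009213693952/638512875


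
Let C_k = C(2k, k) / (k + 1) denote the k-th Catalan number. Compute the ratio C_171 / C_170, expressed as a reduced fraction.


Using C_k = (2k)! / (k! (k+1)!), the ratio C_{k+1}/C_k simplifies to
C_{k+1}/C_k = [(2k+2)! / ((k+1)! (k+2)!)] * [k! (k+1)! / (2k)!]
 = (2k+2)(2k+1) / ((k+1)(k+2)) = 2(2k+1) / (k+2).
For k = 170: 2(2*170 + 1) / (170 + 2) = 682/172 = 341/86.

341/86


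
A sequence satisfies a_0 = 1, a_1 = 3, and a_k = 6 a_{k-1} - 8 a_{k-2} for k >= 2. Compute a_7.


The characteristic equation is t^2 - 6 t + 8 = 0, with roots r_1 = 4 and r_2 = 2 (so c_1 = r_1 + r_2, c_2 = -r_1 r_2 as required).
One can use the closed form a_n = A r_1^n + B r_2^n, but direct iteration is more reliable:
a_0 = 1, a_1 = 3, a_2 = 10, a_3 = 36, a_4 = 136, a_5 = 528, a_6 = 2080, a_7 = 8256.
So a_7 = 8256.

8256


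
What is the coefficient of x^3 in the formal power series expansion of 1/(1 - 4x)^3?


The general identity 1/(1 - c x)^r = sum_{k>=0} c^k C(k + r - 1, r - 1) x^k follows by substituting y = c x into 1/(1 - y)^r = sum_{k>=0} C(k + r - 1, r - 1) y^k.
For c = 4, r = 3, k = 3:
4^3 * C(5, 2) = 64 * 10 = 640.

640


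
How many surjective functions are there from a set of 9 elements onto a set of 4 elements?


By inclusion-exclusion on which target elements are missed, the number of surjections from an n-set onto a k-set is
surj(n, k) = sum_{j=0}^{k} (-1)^j C(k, j) (k - j)^n.
Equivalently surj(n, k) = k! * S(n, k), where S(n, k) is the Stirling number of the second kind.
For n = 9, k = 4:
S(9, 4) = 7770, so
surj = 4! * 7770 = 24 * 7770 = 186480.

186480


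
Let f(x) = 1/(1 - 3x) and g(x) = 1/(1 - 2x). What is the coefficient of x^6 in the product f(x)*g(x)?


The coefficient of x^n in f*g is the Cauchy product: sum_{k=0}^{n} a^k * b^(n-k).
With a=3, b=2, n=6:
sum_{k=0}^{6} 3^k * 2^(6-k)
= 2059

2059


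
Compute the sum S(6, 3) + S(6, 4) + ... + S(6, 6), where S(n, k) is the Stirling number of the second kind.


By definition, S(n, k) counts partitions of an n-set into exactly k nonempty blocks.
Computing row n = 6 for k = 3..6:
S(6, k): 90, 65, 15, 1
Sum = 171.

171


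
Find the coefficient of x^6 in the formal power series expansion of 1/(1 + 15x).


Write 1/(1 + c x) = 1/(1 - (-c) x) and apply the geometric-series identity
1/(1 - y) = sum_{k>=0} y^k to get 1/(1 + c x) = sum_{k>=0} (-c)^k x^k.
So the coefficient of x^k is (-c)^k = (-1)^k * c^k.
Here c = 15 and k = 6:
(-15)^6 = 1 * 11390625 = 11390625

11390625


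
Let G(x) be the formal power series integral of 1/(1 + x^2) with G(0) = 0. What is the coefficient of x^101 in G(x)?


1/(1 + x^2) = sum_{j>=0} (-1)^j x^(2j). Integrating termwise with G(0) = 0:
G(x) = sum_{j>=0} (-1)^j x^(2j+1) / (2j+1) = arctan(x).
Only odd powers are nonzero. For x^101 write 101 = 2*50 + 1, giving
(-1)^50 / 101 = 1/101 = 1/101.

1/101


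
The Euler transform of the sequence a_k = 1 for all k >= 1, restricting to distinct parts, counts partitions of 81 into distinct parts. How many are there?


Partitions of 81 into distinct parts can be computed via generating function.
Product (1+x)(1+x^2)(1+x^3)...
The coefficient of x^81 = 84756

84756


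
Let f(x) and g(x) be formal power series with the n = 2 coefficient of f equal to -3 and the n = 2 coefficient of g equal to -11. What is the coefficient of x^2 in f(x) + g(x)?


Addition of formal power series is termwise.
The coefficient of x^2 in f + g = -3 + -11
= -14

-14


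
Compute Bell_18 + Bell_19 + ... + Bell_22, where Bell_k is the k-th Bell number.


Recall Bell_k counts set partitions of a k-set (with Bell_0 = 1 by convention).
Bell_18 through Bell_22: 682076806159, 5832742205057, 51724158235372, 474869816156751, 4506715738447323
Sum = 682076806159 + 5832742205057 + 51724158235372 + 474869816156751 + 4506715738447323 = 5039824531850662.

5039824531850662


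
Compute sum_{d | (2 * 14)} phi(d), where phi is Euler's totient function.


First, 2 * 14 = 28. One classical identity is sum_{d | n} phi(d) = n (each k in [1, n] has a unique gcd with n, and among the k's with gcd(k, n) = n/d there are phi(d) of them). So the sum equals 28. We also verify directly:
Divisors of 28: 1, 2, 4, 7, 14, 28.
phi values: 1, 1, 2, 6, 6, 12.
Sum = 28.

28


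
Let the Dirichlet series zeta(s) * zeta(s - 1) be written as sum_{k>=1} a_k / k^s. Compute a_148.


Convolution gives a_k = sum_{d | k} d * 1 = sum_{d | k} d = sigma(k), the sum of positive divisors of k.
For k = 148, the divisors are 1, 2, 4, 37, 74, 148, so
sigma(148) = 1 + 2 + 4 + 37 + 74 + 148 = 266.

266


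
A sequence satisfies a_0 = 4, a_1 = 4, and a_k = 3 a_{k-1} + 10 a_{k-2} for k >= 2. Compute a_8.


The characteristic equation is t^2 - 3 t - 10 = 0, with roots r_1 = 5 and r_2 = -2 (so c_1 = r_1 + r_2, c_2 = -r_1 r_2 as required).
One can use the closed form a_n = A r_1^n + B r_2^n, but direct iteration is more reliable:
a_0 = 4, a_1 = 4, a_2 = 52, a_3 = 196, a_4 = 1108, a_5 = 5284, a_6 = 26932, a_7 = 133636, a_8 = 670228.
So a_8 = 670228.

670228


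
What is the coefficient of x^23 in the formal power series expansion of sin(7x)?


The Maclaurin series is sin(t) = sum_{k>=0} (-1)^k t^(2k+1) / (2k+1)!, so substituting t = 7x, only odd powers of x are nonzero, with coefficient of x^(2k+1) equal to (-1)^k 7^(2k+1) / (2k+1)!.
Write 23 = 2*11 + 1, giving the coefficient (-1)^11 * 7^23 / 23! = -27368747340080916343/25852016738884976640000 = -79792266297612001/75370311192084480000.

-79792266297612001/75370311192084480000


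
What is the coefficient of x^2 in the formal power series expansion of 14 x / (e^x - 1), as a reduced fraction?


The exponential generating function for Bernoulli numbers is
x / (e^x - 1) = sum_{k>=0} B_k x^k / k!.
So the coefficient of x^2 in 14 x / (e^x - 1) is 14 B_2 / 2!.
Computing: B_2 = 1/6, 2! = 2, giving
14 * 1/6 / 2 = 7/6.

7/6


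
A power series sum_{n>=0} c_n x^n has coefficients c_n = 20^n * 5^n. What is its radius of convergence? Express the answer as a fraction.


By the root test (Cauchy-Hadamard), the radius is R = 1 / limsup_n |c_n|^(1/n).
Here |c_n|^(1/n) = (20^n * 5^n)^(1/n) = 20 * 5 = 100 for all n.
So R = 1/100 = 1/100.

1/100


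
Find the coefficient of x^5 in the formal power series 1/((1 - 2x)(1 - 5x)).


By partial fractions or Cauchy convolution:
The coefficient equals sum_{k=0}^{5} 2^k * 5^(5-k).
= 5187

5187


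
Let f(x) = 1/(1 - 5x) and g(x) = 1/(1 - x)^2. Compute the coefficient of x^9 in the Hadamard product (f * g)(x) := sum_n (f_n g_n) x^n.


f has coefficients f_k = 5^k. For g = 1/(1 - x)^2 the coefficient is g_k = C(k + 1, 1) = k + 1. The Hadamard coefficient is (f * g)_k = 5^k * (k + 1).
For k = 9: 5^9 * 10 = 1953125 * 10 = 19531250.

19531250


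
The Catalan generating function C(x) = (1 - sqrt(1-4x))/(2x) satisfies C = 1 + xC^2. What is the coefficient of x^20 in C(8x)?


Substituting x -> 8x scales the n-th coefficient by 8^n, so [x^20] C(8x) = 8^20 * C_20.
C_20 = C(2*20, 20)/(21) = 137846528820/21 = 6564120420.
So 8^20 * 6564120420 = 1152921504606846976 * 6564120420 = 7567915591046928306976849920.

7567915591046928306976849920


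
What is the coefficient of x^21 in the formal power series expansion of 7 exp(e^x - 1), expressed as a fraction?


exp(e^x - 1) is the exponential generating function for the Bell numbers Bell_k: exp(e^x - 1) = sum_{k>=0} Bell_k x^k / k!.
So the coefficient of x^21 in 7 exp(e^x - 1) is 7 Bell_21 / 21!.
Computing: Bell_21 = 474869816156751 and 21! = 51090942171709440000, giving
7 * 474869816156751/51090942171709440000 = 158289938718917/2432902008176640000.

158289938718917/2432902008176640000


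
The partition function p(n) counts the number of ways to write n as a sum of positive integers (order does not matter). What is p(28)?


Using the generating function prod_{k>=1} 1/(1-x^k), we compute p(28).
By dynamic programming over parts 1 through 28:
p(28) = 3718

3718


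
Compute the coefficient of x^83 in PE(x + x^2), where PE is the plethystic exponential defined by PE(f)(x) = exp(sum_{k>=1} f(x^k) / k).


With f(x) = x + x^2, the exponent is sum_{k>=1} (x^k + x^(2k)) / k = -ln(1 - x) - ln(1 - x^2). Exponentiating:
PE(x + x^2) = 1 / ((1 - x)(1 - x^2)).
This is the generating function for partitions of n into parts of size 1 or 2. The number of 2's can be any j in 0..41, and the rest are 1's, so
[x^83] = floor(83/2) + 1 = 42.

42


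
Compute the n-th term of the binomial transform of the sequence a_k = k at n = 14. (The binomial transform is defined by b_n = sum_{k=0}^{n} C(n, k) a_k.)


With a_k = k, b_n = sum_{k=0}^{n} C(n, k) k. Using k * C(n, k) = n * C(n-1, k-1) gives b_n = n * sum_{k>=1} C(n-1, k-1) = n * 2^(n-1).
For n = 14: 14 * 2^13 = 14 * 8192 = 114688.

114688


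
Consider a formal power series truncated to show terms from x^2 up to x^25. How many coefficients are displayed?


From x^2 to x^25 inclusive, the count is 25 - 2 + 1 = 24.

24


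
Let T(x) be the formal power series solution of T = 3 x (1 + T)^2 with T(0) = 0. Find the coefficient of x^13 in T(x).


Apply the Lagrange inversion formula: if T = 3 x * phi(T) with phi(t) = (1 + t)^2, then [x^n] T = 3^n * (1/n) [t^(n-1)] phi(t)^n = 3^n * (1/n) [t^(n-1)] (1 + t)^(2n) = 3^n * (1/n) C(2n, n-1).
Using the identity C(2n, n-1) = C(2n, n) * n / (n+1), the unscaled factor equals C(2n, n) / (n+1) = C_n, the n-th Catalan number.
For n = 13: C_13 = C(26, 13) / 14 = 10400600/14 = 742900.
With the 3^13 = 1594323 factor, the coefficient is 1594323 * 742900 = 1184422556700.

1184422556700


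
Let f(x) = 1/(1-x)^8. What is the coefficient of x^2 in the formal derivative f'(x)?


Differentiate: d/dx [ 1/(1-x)^r ] = r / (1-x)^(r+1).
Here r = 8, so f'(x) = 8 / (1-x)^9.
The expansion of 1/(1-x)^(r+1) has coefficient of x^n equal to C(n+r, r).
So the coefficient of x^2 in f'(x) is
8 * C(10, 8) = 8 * 45 = 360

360


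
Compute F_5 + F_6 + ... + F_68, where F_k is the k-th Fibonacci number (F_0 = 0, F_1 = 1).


Use the identity sum_{k=0}^{N} F_k = F_{N+2} - 1 (which follows from F_{k+2} - F_{k+1} = F_k). Then
sum_{k=5}^{68} F_k = (F_{70} - 1) - (F_{6} - 1) = F_{70} - F_{6}.
Computing: F_{70} = 190392490709135, F_{6} = 8, so
Sum = 190392490709135 - 8 = 190392490709127.

190392490709127


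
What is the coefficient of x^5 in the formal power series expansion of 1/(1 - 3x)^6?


The general identity 1/(1 - c x)^r = sum_{k>=0} c^k C(k + r - 1, r - 1) x^k follows by substituting y = c x into 1/(1 - y)^r = sum_{k>=0} C(k + r - 1, r - 1) y^k.
For c = 3, r = 6, k = 5:
3^5 * C(10, 5) = 243 * 252 = 61236.

61236


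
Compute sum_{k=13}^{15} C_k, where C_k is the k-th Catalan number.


C_13 through C_15: 742900, 2674440, 9694845
Sum = 742900 + 2674440 + 9694845
= 13112185

13112185


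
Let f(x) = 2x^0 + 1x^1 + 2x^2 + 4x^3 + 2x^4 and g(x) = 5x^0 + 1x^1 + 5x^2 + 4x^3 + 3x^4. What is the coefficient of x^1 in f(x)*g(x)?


Cauchy product at x^1:
2*1 + 1*5
= 7

7


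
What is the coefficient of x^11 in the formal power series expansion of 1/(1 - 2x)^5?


The general identity 1/(1 - c x)^r = sum_{k>=0} c^k C(k + r - 1, r - 1) x^k follows by substituting y = c x into 1/(1 - y)^r = sum_{k>=0} C(k + r - 1, r - 1) y^k.
For c = 2, r = 5, k = 11:
2^11 * C(15, 4) = 2048 * 1365 = 2795520.

2795520


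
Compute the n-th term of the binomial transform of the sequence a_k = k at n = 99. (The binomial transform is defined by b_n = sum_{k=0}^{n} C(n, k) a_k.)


With a_k = k, b_n = sum_{k=0}^{n} C(n, k) k. Using k * C(n, k) = n * C(n-1, k-1) gives b_n = n * sum_{k>=1} C(n-1, k-1) = n * 2^(n-1).
For n = 99: 99 * 2^98 = 99 * 316912650057057350374175801344 = 31374352355648677687043404333056.

31374352355648677687043404333056


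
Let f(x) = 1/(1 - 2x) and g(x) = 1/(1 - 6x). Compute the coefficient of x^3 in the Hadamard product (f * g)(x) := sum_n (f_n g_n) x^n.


f has coefficients f_k = 2^k and g has coefficients g_k = 6^k, so the Hadamard product has coefficient (f*g)_k = 2^k * 6^k = 12^k.
For k = 3: 12^3 = 1728.

1728


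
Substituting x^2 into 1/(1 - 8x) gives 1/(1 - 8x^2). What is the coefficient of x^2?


The coefficient of x^(2m) in 1/(1 - 8x^2) is 8^m.
With n = 2 = 2*1, the coefficient is 8^1 = 8.

8


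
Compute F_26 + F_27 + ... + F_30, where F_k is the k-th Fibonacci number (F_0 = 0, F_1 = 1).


Use the identity sum_{k=0}^{N} F_k = F_{N+2} - 1 (which follows from F_{k+2} - F_{k+1} = F_k). Then
sum_{k=26}^{30} F_k = (F_{32} - 1) - (F_{27} - 1) = F_{32} - F_{27}.
Computing: F_{32} = 2178309, F_{27} = 196418, so
Sum = 2178309 - 196418 = 1981891.

1981891


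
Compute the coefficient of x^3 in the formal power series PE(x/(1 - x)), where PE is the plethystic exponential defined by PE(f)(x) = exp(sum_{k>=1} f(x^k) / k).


For f(x) = x/(1 - x) we have
sum_{k>=1} f(x^k) / k = sum_{k>=1} (1/k) * x^k / (1 - x^k) = sum_{k, m >= 1} x^(k m) / k,
which after exponentiating simplifies to
PE(x/(1 - x)) = prod_{k>=1} 1 / (1 - x^k).
This is the generating function for the partition function p(n), so the coefficient of x^3 is p(3).
Computing p(3) by dynamic programming over parts 1, 2, ..., 3: p(3) = 3.

3


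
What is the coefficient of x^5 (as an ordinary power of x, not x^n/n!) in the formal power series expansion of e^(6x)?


The exponential series is e^y = sum_{k>=0} y^k / k!. Substituting y = 6x gives
e^(6x) = sum_{k>=0} 6^k x^k / k!.
So the coefficient of x^n is a^n/n! with a = 6, n = 5:
6^5 / 5! = 7776/120 = 324/5

324/5


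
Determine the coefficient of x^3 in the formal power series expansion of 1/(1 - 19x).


The geometric series identity gives 1/(1 - c x) = sum_{k>=0} c^k x^k, so the coefficient of x^k is c^k.
Here c = 19 and k = 3.
Computing: 19^3 = 6859

6859


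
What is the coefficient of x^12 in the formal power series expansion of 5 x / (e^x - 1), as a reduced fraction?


The exponential generating function for Bernoulli numbers is
x / (e^x - 1) = sum_{k>=0} B_k x^k / k!.
So the coefficient of x^12 in 5 x / (e^x - 1) is 5 B_12 / 12!.
Computing: B_12 = -691/2730, 12! = 479001600, giving
5 * -691/2730 / 479001600 = -691/261534873600.

-691/261534873600


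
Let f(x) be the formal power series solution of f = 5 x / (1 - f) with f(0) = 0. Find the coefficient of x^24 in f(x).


Apply Lagrange inversion: f = 5 x * phi(f) with phi(t) = 1/(1 - t), so
[x^n] f = 5^n * (1/n) [t^(n-1)] phi(t)^n = 5^n * (1/n) [t^(n-1)] (1 - t)^(-n) = 5^n * (1/n) C(2n - 2, n - 1) = 5^n * C_{n-1}.
For n = 24: C_23 = C(46, 23) / 24 = 8233430727600/24 = 343059613650.
With the 5^24 = 59604644775390625 factor, the coefficient is 59604644775390625 * 343059613650 = 20447946408390998840332031250.

20447946408390998840332031250


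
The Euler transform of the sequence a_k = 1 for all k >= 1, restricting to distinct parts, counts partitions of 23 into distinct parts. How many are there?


Partitions of 23 into distinct parts can be computed via generating function.
Product (1+x)(1+x^2)(1+x^3)...
The coefficient of x^23 = 104

104


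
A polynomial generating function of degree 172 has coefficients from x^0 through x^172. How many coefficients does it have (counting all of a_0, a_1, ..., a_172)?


A polynomial of degree 172 takes the form a_0 + a_1 x + ... + a_172 x^172.
The number of coefficients is 172 + 1 = 173.

173


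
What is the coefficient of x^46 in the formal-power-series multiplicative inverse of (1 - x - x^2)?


Let the inverse be f(x) = sum_{k>=0} a_k x^k. From f(x) * (1 - x - x^2) = 1 and matching coefficients:
 x^0: a_0 = 1.
 x^1: a_1 - a_0 = 0, so a_1 = 1.
 x^k (k >= 2): a_k - a_{k-1} - a_{k-2} = 0, i.e. a_k = a_{k-1} + a_{k-2}.
This is the Fibonacci-type recurrence shifted so that a_0 = a_1 = 1.
Iterating: a_0=1, a_1=1, a_2=2, a_3=3, a_4=5, a_5=8, a_6=13, a_7=21, a_8=34, a_9=55, ...
a_46 = 2971215073.

2971215073


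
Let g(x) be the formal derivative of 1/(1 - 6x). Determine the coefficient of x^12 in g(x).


Differentiate termwise: d/dx sum_{k>=0} 6^k x^k = sum_{k>=1} k 6^k x^(k-1) = sum_{j>=0} (j+1) 6^(j+1) x^j.
Equivalently, d/dx [1/(1 - 6x)] = 6/(1 - 6x)^2.
For j = 12: 13 * 6^13 = 13 * 13060694016 = 169789022208.

169789022208
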